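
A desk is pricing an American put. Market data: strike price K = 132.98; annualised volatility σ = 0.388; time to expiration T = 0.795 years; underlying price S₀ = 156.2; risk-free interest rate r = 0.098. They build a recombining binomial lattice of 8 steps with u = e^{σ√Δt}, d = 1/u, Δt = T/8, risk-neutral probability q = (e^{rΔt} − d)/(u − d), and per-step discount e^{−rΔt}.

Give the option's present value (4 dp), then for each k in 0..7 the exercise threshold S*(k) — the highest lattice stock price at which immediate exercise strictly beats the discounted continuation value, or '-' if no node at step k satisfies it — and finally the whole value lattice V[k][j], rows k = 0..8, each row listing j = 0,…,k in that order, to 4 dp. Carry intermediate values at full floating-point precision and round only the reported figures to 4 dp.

Δt=0.09938  u=1.13011  d=0.88487  q=0.50937  discount=0.99031
step 8 (expiry): payoffs max(K−S,0) = 74.2683 57.9969 37.2159 10.6757 0.0000 0.0000 0.0000 0.0000 0.0000
step 7: (k=7,j=0): S=66.3505, (K−S)⁺=66.6295, hold=65.3408 ⇒ V=66.6295 exercise | (k=7,j=1): S=84.7390, (K−S)⁺=48.2410, hold=46.9523 ⇒ V=48.2410 exercise | (k=7,j=2): S=108.2237, (K−S)⁺=24.7563, hold=23.4675 ⇒ V=24.7563 exercise | (k=7,j=3): S=138.2170, (K−S)⁺=0.0000, hold=5.1871 ⇒ V=5.1871 continue | (k=7,j=4): S=176.5227, (K−S)⁺=0.0000, hold=0.0000 ⇒ V=0.0000 continue | (k=7,j=5): S=225.4446, (K−S)⁺=0.0000, hold=0.0000 ⇒ V=0.0000 continue | (k=7,j=6): S=287.9247, (K−S)⁺=0.0000, hold=0.0000 ⇒ V=0.0000 continue | (k=7,j=7): S=367.7207, (K−S)⁺=0.0000, hold=0.0000 ⇒ V=0.0000 continue  boundary S*=108.2237
step 6: (k=6,j=0): S=74.9831, (K−S)⁺=57.9969, hold=56.7081 ⇒ V=57.9969 exercise | (k=6,j=1): S=95.7641, (K−S)⁺=37.2159, hold=35.9271 ⇒ V=37.2159 exercise | (k=6,j=2): S=122.3043, (K−S)⁺=10.6757, hold=14.6451 ⇒ V=14.6451 continue | (k=6,j=3): S=156.2000, (K−S)⁺=0.0000, hold=2.5203 ⇒ V=2.5203 continue | (k=6,j=4): S=199.4896, (K−S)⁺=0.0000, hold=0.0000 ⇒ V=0.0000 continue | (k=6,j=5): S=254.7765, (K−S)⁺=0.0000, hold=0.0000 ⇒ V=0.0000 continue | (k=6,j=6): S=325.3857, (K−S)⁺=0.0000, hold=0.0000 ⇒ V=0.0000 continue  boundary S*=95.7641
step 5: (k=5,j=0): S=84.7390, (K−S)⁺=48.2410, hold=46.9523 ⇒ V=48.2410 exercise | (k=5,j=1): S=108.2237, (K−S)⁺=24.7563, hold=25.4698 ⇒ V=25.4698 continue | (k=5,j=2): S=138.2170, (K−S)⁺=0.0000, hold=8.3871 ⇒ V=8.3871 continue | (k=5,j=3): S=176.5227, (K−S)⁺=0.0000, hold=1.2246 ⇒ V=1.2246 continue | (k=5,j=4): S=225.4446, (K−S)⁺=0.0000, hold=0.0000 ⇒ V=0.0000 continue | (k=5,j=5): S=287.9247, (K−S)⁺=0.0000, hold=0.0000 ⇒ V=0.0000 continue  boundary S*=84.7390
step 4: (k=4,j=0): S=95.7641, (K−S)⁺=37.2159, hold=36.2871 ⇒ V=37.2159 exercise | (k=4,j=1): S=122.3043, (K−S)⁺=10.6757, hold=16.6059 ⇒ V=16.6059 continue | (k=4,j=2): S=156.2000, (K−S)⁺=0.0000, hold=4.6928 ⇒ V=4.6928 continue | (k=4,j=3): S=199.4896, (K−S)⁺=0.0000, hold=0.5950 ⇒ V=0.5950 continue | (k=4,j=4): S=254.7765, (K−S)⁺=0.0000, hold=0.0000 ⇒ V=0.0000 continue  boundary S*=95.7641
step 3: (k=3,j=0): S=108.2237, (K−S)⁺=24.7563, hold=26.4590 ⇒ V=26.4590 continue | (k=3,j=1): S=138.2170, (K−S)⁺=0.0000, hold=10.4357 ⇒ V=10.4357 continue | (k=3,j=2): S=176.5227, (K−S)⁺=0.0000, hold=2.5803 ⇒ V=2.5803 continue | (k=3,j=3): S=225.4446, (K−S)⁺=0.0000, hold=0.2891 ⇒ V=0.2891 continue  boundary S*=-
step 2: (k=2,j=0): S=122.3043, (K−S)⁺=10.6757, hold=18.1199 ⇒ V=18.1199 continue | (k=2,j=1): S=156.2000, (K−S)⁺=0.0000, hold=6.3720 ⇒ V=6.3720 continue | (k=2,j=2): S=199.4896, (K−S)⁺=0.0000, hold=1.3995 ⇒ V=1.3995 continue  boundary S*=-
step 1: (k=1,j=0): S=138.2170, (K−S)⁺=0.0000, hold=12.0183 ⇒ V=12.0183 continue | (k=1,j=1): S=176.5227, (K−S)⁺=0.0000, hold=3.8020 ⇒ V=3.8020 continue  boundary S*=-
step 0: (k=0,j=0): S=156.2000, (K−S)⁺=0.0000, hold=7.7573 ⇒ V=7.7573 continue  boundary S*=-

price = 7.7573
boundary = - - - - 95.7641 84.7390 95.7641 108.2237
tree:
7.7573
12.0183 3.8020
18.1199 6.3720 1.3995
26.4590 10.4357 2.5803 0.2891
37.2159 16.6059 4.6928 0.5950 0.0000
48.2410 25.4698 8.3871 1.2246 0.0000 0.0000
57.9969 37.2159 14.6451 2.5203 0.0000 0.0000 0.0000
66.6295 48.2410 24.7563 5.1871 0.0000 0.0000 0.0000 0.0000
74.2683 57.9969 37.2159 10.6757 0.0000 0.0000 0.0000 0.0000 0.0000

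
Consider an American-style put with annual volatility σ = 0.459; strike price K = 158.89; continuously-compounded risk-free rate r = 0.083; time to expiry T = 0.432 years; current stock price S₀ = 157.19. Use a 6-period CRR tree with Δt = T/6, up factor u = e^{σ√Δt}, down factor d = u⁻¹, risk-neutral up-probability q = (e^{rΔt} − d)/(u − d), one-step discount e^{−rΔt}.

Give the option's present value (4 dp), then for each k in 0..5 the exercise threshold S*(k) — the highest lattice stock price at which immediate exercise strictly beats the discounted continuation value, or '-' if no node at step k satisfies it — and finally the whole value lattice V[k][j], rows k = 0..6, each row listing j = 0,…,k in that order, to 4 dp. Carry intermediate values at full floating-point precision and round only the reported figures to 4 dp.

price = 17.1047
boundary = - - - 108.6321 122.8704 138.9748
tree:
17.1047
25.5453 8.6503
36.7135 14.3940 2.8608
50.2579 23.2593 5.4708 0.2169
62.8462 36.0196 10.4464 0.4309 0.0000
73.9757 50.2579 19.9152 0.8559 0.0000 0.0000
83.8156 62.8462 36.0196 1.7000 0.0000 0.0000 0.0000

Δt=0.07200  u=1.13107  d=0.88412  q=0.49352  discount=0.99404
step 6 (expiry): payoffs max(K−S,0) = 83.8156 62.8462 36.0196 1.7000 0.0000 0.0000 0.0000
step 5: (k=5,j=0): S=84.9143, (K−S)⁺=73.9757, hold=73.0290 ⇒ V=73.9757 exercise | (k=5,j=1): S=108.6321, (K−S)⁺=50.2579, hold=49.3112 ⇒ V=50.2579 exercise | (k=5,j=2): S=138.9748, (K−S)⁺=19.9152, hold=18.9685 ⇒ V=19.9152 exercise | (k=5,j=3): S=177.7926, (K−S)⁺=0.0000, hold=0.8559 ⇒ V=0.8559 continue | (k=5,j=4): S=227.4529, (K−S)⁺=0.0000, hold=0.0000 ⇒ V=0.0000 continue | (k=5,j=5): S=290.9840, (K−S)⁺=0.0000, hold=0.0000 ⇒ V=0.0000 continue  boundary S*=138.9748
step 4: (k=4,j=0): S=96.0438, (K−S)⁺=62.8462, hold=61.8995 ⇒ V=62.8462 exercise | (k=4,j=1): S=122.8704, (K−S)⁺=36.0196, hold=35.0729 ⇒ V=36.0196 exercise | (k=4,j=2): S=157.1900, (K−S)⁺=1.7000, hold=10.4464 ⇒ V=10.4464 continue | (k=4,j=3): S=201.0956, (K−S)⁺=0.0000, hold=0.4309 ⇒ V=0.4309 continue | (k=4,j=4): S=257.2648, (K−S)⁺=0.0000, hold=0.0000 ⇒ V=0.0000 continue  boundary S*=122.8704
step 3: (k=3,j=0): S=108.6321, (K−S)⁺=50.2579, hold=49.3112 ⇒ V=50.2579 exercise | (k=3,j=1): S=138.9748, (K−S)⁺=19.9152, hold=23.2593 ⇒ V=23.2593 continue | (k=3,j=2): S=177.7926, (K−S)⁺=0.0000, hold=5.4708 ⇒ V=5.4708 continue | (k=3,j=3): S=227.4529, (K−S)⁺=0.0000, hold=0.2169 ⇒ V=0.2169 continue  boundary S*=108.6321
step 2: (k=2,j=0): S=122.8704, (K−S)⁺=36.0196, hold=36.7135 ⇒ V=36.7135 continue | (k=2,j=1): S=157.1900, (K−S)⁺=1.7000, hold=14.3940 ⇒ V=14.3940 continue | (k=2,j=2): S=201.0956, (K−S)⁺=0.0000, hold=2.8608 ⇒ V=2.8608 continue  boundary S*=-
step 1: (k=1,j=0): S=138.9748, (K−S)⁺=19.9152, hold=25.5453 ⇒ V=25.5453 continue | (k=1,j=1): S=177.7926, (K−S)⁺=0.0000, hold=8.6503 ⇒ V=8.6503 continue  boundary S*=-
step 0: (k=0,j=0): S=157.1900, (K−S)⁺=1.7000, hold=17.1047 ⇒ V=17.1047 continue  boundary S*=-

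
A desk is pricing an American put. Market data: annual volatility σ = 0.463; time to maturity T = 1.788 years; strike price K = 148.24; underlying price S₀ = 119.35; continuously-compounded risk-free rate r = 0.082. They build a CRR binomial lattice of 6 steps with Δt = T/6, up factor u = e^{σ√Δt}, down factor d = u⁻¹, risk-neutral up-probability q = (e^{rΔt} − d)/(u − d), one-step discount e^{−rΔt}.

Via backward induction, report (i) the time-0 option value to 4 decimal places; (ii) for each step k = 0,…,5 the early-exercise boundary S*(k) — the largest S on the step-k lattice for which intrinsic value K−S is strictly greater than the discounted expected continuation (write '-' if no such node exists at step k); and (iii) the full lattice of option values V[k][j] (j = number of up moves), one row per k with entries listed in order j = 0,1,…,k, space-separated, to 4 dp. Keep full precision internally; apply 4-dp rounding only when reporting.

params: Δt=0.29800 u=1.28756 d=0.77666 q=0.48557 e^(-rΔt)=0.97586
t_6 payoffs: 122.0450 104.8137 76.2474 28.8900 0.0000 0.0000 0.0000
t_5: node(5,0) S=33.7276 payoff=114.5124 vs cont=110.9339 → 114.5124 [stop]  node(5,1) S=55.9140 payoff=92.3260 vs cont=88.7476 → 92.3260 [stop]  node(5,2) S=92.6947 payoff=55.5453 vs cont=51.9668 → 55.5453 [stop]  node(5,3) S=153.6703 payoff=0.0000 vs cont=14.5032 → 14.5032 [wait]  node(5,4) S=254.7561 payoff=0.0000 vs cont=0.0000 → 0.0000 [wait]  node(5,5) S=422.3374 payoff=0.0000 vs cont=0.0000 → 0.0000 [wait]  ⇒ S*(5)=92.6947
t_4: node(4,0) S=43.4263 payoff=104.8137 vs cont=101.2352 → 104.8137 [stop]  node(4,1) S=71.9926 payoff=76.2474 vs cont=72.6690 → 76.2474 [stop]  node(4,2) S=119.3500 payoff=28.8900 vs cont=34.7569 → 34.7569 [wait]  node(4,3) S=197.8597 payoff=0.0000 vs cont=7.2809 → 7.2809 [wait]  node(4,4) S=328.0138 payoff=0.0000 vs cont=0.0000 → 0.0000 [wait]  ⇒ S*(4)=71.9926
t_3: node(3,0) S=55.9140 payoff=92.3260 vs cont=88.7476 → 92.3260 [stop]  node(3,1) S=92.6947 payoff=55.5453 vs cont=54.7468 → 55.5453 [stop]  node(3,2) S=153.6703 payoff=0.0000 vs cont=20.8985 → 20.8985 [wait]  node(3,3) S=254.7561 payoff=0.0000 vs cont=3.6551 → 3.6551 [wait]  ⇒ S*(3)=92.6947
t_2: node(2,0) S=71.9926 payoff=76.2474 vs cont=72.6690 → 76.2474 [stop]  node(2,1) S=119.3500 payoff=28.8900 vs cont=37.7872 → 37.7872 [wait]  node(2,2) S=197.8597 payoff=0.0000 vs cont=12.2233 → 12.2233 [wait]  ⇒ S*(2)=71.9926
t_1: node(1,0) S=92.6947 payoff=55.5453 vs cont=56.1827 → 56.1827 [wait]  node(1,1) S=153.6703 payoff=0.0000 vs cont=24.7617 → 24.7617 [wait]  ⇒ S*(1)=-
t_0: node(0,0) S=119.3500 payoff=28.8900 vs cont=39.9378 → 39.9378 [wait]  ⇒ S*(0)=-

price = 39.9378
boundary = - - 71.9926 92.6947 71.9926 92.6947
tree:
39.9378
56.1827 24.7617
76.2474 37.7872 12.2233
92.3260 55.5453 20.8985 3.6551
104.8137 76.2474 34.7569 7.2809 0.0000
114.5124 92.3260 55.5453 14.5032 0.0000 0.0000
122.0450 104.8137 76.2474 28.8900 0.0000 0.0000 0.0000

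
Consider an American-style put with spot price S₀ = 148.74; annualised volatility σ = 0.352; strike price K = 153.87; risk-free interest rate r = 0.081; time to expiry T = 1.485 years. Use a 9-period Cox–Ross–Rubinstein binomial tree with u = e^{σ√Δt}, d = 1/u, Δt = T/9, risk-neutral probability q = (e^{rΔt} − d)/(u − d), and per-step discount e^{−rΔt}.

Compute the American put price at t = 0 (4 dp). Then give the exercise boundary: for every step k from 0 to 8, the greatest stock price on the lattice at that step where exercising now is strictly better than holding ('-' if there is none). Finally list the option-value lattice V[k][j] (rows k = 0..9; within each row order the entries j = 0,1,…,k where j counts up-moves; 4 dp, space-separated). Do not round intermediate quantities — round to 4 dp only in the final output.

Δt=0.16500  u=1.15371  d=0.86677  q=0.51121  discount=0.98672
step 9 (expiry): payoffs max(K−S,0) = 112.7970 99.1998 81.1014 57.0116 24.9468 0.0000 0.0000 0.0000 0.0000 0.0000
step 8: (k=8,j=0): S=47.3864, (K−S)⁺=106.4836, hold=104.4408 ⇒ V=106.4836 exercise | (k=8,j=1): S=63.0735, (K−S)⁺=90.7965, hold=88.7537 ⇒ V=90.7965 exercise | (k=8,j=2): S=83.9539, (K−S)⁺=69.9161, hold=67.8733 ⇒ V=69.9161 exercise | (k=8,j=3): S=111.7466, (K−S)⁺=42.1234, hold=40.0806 ⇒ V=42.1234 exercise | (k=8,j=4): S=148.7400, (K−S)⁺=5.1300, hold=12.0320 ⇒ V=12.0320 continue | (k=8,j=5): S=197.9800, (K−S)⁺=0.0000, hold=0.0000 ⇒ V=0.0000 continue | (k=8,j=6): S=263.5208, (K−S)⁺=0.0000, hold=0.0000 ⇒ V=0.0000 continue | (k=8,j=7): S=350.7586, (K−S)⁺=0.0000, hold=0.0000 ⇒ V=0.0000 continue | (k=8,j=8): S=466.8763, (K−S)⁺=0.0000, hold=0.0000 ⇒ V=0.0000 continue  boundary S*=111.7466
step 7: (k=7,j=0): S=54.6702, (K−S)⁺=99.1998, hold=97.1570 ⇒ V=99.1998 exercise | (k=7,j=1): S=72.7686, (K−S)⁺=81.1014, hold=79.0586 ⇒ V=81.1014 exercise | (k=7,j=2): S=96.8584, (K−S)⁺=57.0116, hold=54.9688 ⇒ V=57.0116 exercise | (k=7,j=3): S=128.9232, (K−S)⁺=24.9468, hold=26.3855 ⇒ V=26.3855 continue | (k=7,j=4): S=171.6029, (K−S)⁺=0.0000, hold=5.8031 ⇒ V=5.8031 continue | (k=7,j=5): S=228.4115, (K−S)⁺=0.0000, hold=0.0000 ⇒ V=0.0000 continue | (k=7,j=6): S=304.0266, (K−S)⁺=0.0000, hold=0.0000 ⇒ V=0.0000 continue | (k=7,j=7): S=404.6738, (K−S)⁺=0.0000, hold=0.0000 ⇒ V=0.0000 continue  boundary S*=96.8584
step 6: (k=6,j=0): S=63.0735, (K−S)⁺=90.7965, hold=88.7537 ⇒ V=90.7965 exercise | (k=6,j=1): S=83.9539, (K−S)⁺=69.9161, hold=67.8733 ⇒ V=69.9161 exercise | (k=6,j=2): S=111.7466, (K−S)⁺=42.1234, hold=40.8063 ⇒ V=42.1234 exercise | (k=6,j=3): S=148.7400, (K−S)⁺=5.1300, hold=15.6531 ⇒ V=15.6531 continue | (k=6,j=4): S=197.9800, (K−S)⁺=0.0000, hold=2.7989 ⇒ V=2.7989 continue | (k=6,j=5): S=263.5208, (K−S)⁺=0.0000, hold=0.0000 ⇒ V=0.0000 continue | (k=6,j=6): S=350.7586, (K−S)⁺=0.0000, hold=0.0000 ⇒ V=0.0000 continue  boundary S*=111.7466
step 5: (k=5,j=0): S=72.7686, (K−S)⁺=81.1014, hold=79.0586 ⇒ V=81.1014 exercise | (k=5,j=1): S=96.8584, (K−S)⁺=57.0116, hold=54.9688 ⇒ V=57.0116 exercise | (k=5,j=2): S=128.9232, (K−S)⁺=24.9468, hold=28.2121 ⇒ V=28.2121 continue | (k=5,j=3): S=171.6029, (K−S)⁺=0.0000, hold=8.9614 ⇒ V=8.9614 continue | (k=5,j=4): S=228.4115, (K−S)⁺=0.0000, hold=1.3499 ⇒ V=1.3499 continue | (k=5,j=5): S=304.0266, (K−S)⁺=0.0000, hold=0.0000 ⇒ V=0.0000 continue  boundary S*=96.8584
step 4: (k=4,j=0): S=83.9539, (K−S)⁺=69.9161, hold=67.8733 ⇒ V=69.9161 exercise | (k=4,j=1): S=111.7466, (K−S)⁺=42.1234, hold=41.7277 ⇒ V=42.1234 exercise | (k=4,j=2): S=148.7400, (K−S)⁺=5.1300, hold=18.1271 ⇒ V=18.1271 continue | (k=4,j=3): S=197.9800, (K−S)⁺=0.0000, hold=5.0030 ⇒ V=5.0030 continue | (k=4,j=4): S=263.5208, (K−S)⁺=0.0000, hold=0.6511 ⇒ V=0.6511 continue  boundary S*=111.7466
step 3: (k=3,j=0): S=96.8584, (K−S)⁺=57.0116, hold=54.9688 ⇒ V=57.0116 exercise | (k=3,j=1): S=128.9232, (K−S)⁺=24.9468, hold=29.4600 ⇒ V=29.4600 continue | (k=3,j=2): S=171.6029, (K−S)⁺=0.0000, hold=11.2664 ⇒ V=11.2664 continue | (k=3,j=3): S=228.4115, (K−S)⁺=0.0000, hold=2.7414 ⇒ V=2.7414 continue  boundary S*=96.8584
step 2: (k=2,j=0): S=111.7466, (K−S)⁺=42.1234, hold=42.3572 ⇒ V=42.3572 continue | (k=2,j=1): S=148.7400, (K−S)⁺=5.1300, hold=19.8917 ⇒ V=19.8917 continue | (k=2,j=2): S=197.9800, (K−S)⁺=0.0000, hold=6.8167 ⇒ V=6.8167 continue  boundary S*=-
step 1: (k=1,j=0): S=128.9232, (K−S)⁺=24.9468, hold=30.4628 ⇒ V=30.4628 continue | (k=1,j=1): S=171.6029, (K−S)⁺=0.0000, hold=13.0323 ⇒ V=13.0323 continue  boundary S*=-
step 0: (k=0,j=0): S=148.7400, (K−S)⁺=5.1300, hold=21.2662 ⇒ V=21.2662 continue  boundary S*=-

price = 21.2662
boundary = - - - 96.8584 111.7466 96.8584 111.7466 96.8584 111.7466
tree:
21.2662
30.4628 13.0323
42.3572 19.8917 6.8167
57.0116 29.4600 11.2664 2.7414
69.9161 42.1234 18.1271 5.0030 0.6511
81.1014 57.0116 28.2121 8.9614 1.3499 0.0000
90.7965 69.9161 42.1234 15.6531 2.7989 0.0000 0.0000
99.1998 81.1014 57.0116 26.3855 5.8031 0.0000 0.0000 0.0000
106.4836 90.7965 69.9161 42.1234 12.0320 0.0000 0.0000 0.0000 0.0000
112.7970 99.1998 81.1014 57.0116 24.9468 0.0000 0.0000 0.0000 0.0000 0.0000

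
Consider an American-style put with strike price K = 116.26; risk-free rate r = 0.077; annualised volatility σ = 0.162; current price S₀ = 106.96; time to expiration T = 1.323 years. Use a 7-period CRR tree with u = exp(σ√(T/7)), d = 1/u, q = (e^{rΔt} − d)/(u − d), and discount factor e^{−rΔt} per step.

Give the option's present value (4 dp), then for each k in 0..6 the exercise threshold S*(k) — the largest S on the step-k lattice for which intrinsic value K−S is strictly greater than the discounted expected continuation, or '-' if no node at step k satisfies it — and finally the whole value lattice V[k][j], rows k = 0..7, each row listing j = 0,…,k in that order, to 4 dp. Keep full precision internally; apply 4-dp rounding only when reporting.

Δt=0.18900, u=1.07297, d=0.93199, q=0.58639, disc=e^(-rΔt)=0.98555
k=7 terminal: V=max(K-S,0) → 50.9295 41.0477 29.6712 16.5738 1.4954 0.0000 0.0000 0.0000
k=6: j=0 S=70.0974 intr=46.1626 cont=44.4829 V=46.1626[EX]; j=1 S=80.7003 intr=35.5597 cont=33.8800 V=35.5597[EX]; j=2 S=92.9070 intr=23.3530 cont=21.6733 V=23.3530[EX]; j=3 S=106.9600 intr=9.3000 cont=7.6203 V=9.3000[EX]; j=4 S=123.1387 intr=0.0000 cont=0.6096 V=0.6096[hold]; j=5 S=141.7645 intr=0.0000 cont=0.0000 V=0.0000[hold]; j=6 S=163.2077 intr=0.0000 cont=0.0000 V=0.0000[hold]  S*(6)=106.9600
k=5: j=0 S=75.2123 intr=41.0477 cont=39.3680 V=41.0477[EX]; j=1 S=86.5888 intr=29.6712 cont=27.9915 V=29.6712[EX]; j=2 S=99.6862 intr=16.5738 cont=14.8942 V=16.5738[EX]; j=3 S=114.7646 intr=1.4954 cont=4.1433 V=4.1433[hold]; j=4 S=132.1238 intr=0.0000 cont=0.2485 V=0.2485[hold]; j=5 S=152.1087 intr=0.0000 cont=0.0000 V=0.0000[hold]  S*(5)=99.6862
k=4: j=0 S=80.7003 intr=35.5597 cont=33.8800 V=35.5597[EX]; j=1 S=92.9070 intr=23.3530 cont=21.6733 V=23.3530[EX]; j=2 S=106.9600 intr=9.3000 cont=9.1506 V=9.3000[EX]; j=3 S=123.1387 intr=0.0000 cont=1.8326 V=1.8326[hold]; j=4 S=141.7645 intr=0.0000 cont=0.1013 V=0.1013[hold]  S*(4)=106.9600
k=3: j=0 S=86.5888 intr=29.6712 cont=27.9915 V=29.6712[EX]; j=1 S=99.6862 intr=16.5738 cont=14.8942 V=16.5738[EX]; j=2 S=114.7646 intr=1.4954 cont=4.8501 V=4.8501[hold]; j=3 S=132.1238 intr=0.0000 cont=0.8056 V=0.8056[hold]  S*(3)=99.6862
k=2: j=0 S=92.9070 intr=23.3530 cont=21.6733 V=23.3530[EX]; j=1 S=106.9600 intr=9.3000 cont=9.5590 V=9.5590[hold]; j=2 S=123.1387 intr=0.0000 cont=2.4426 V=2.4426[hold]  S*(2)=92.9070
k=1: j=0 S=99.6862 intr=16.5738 cont=15.0439 V=16.5738[EX]; j=1 S=114.7646 intr=1.4954 cont=5.3082 V=5.3082[hold]  S*(1)=99.6862
k=0: j=0 S=106.9600 intr=9.3000 cont=9.8238 V=9.8238[hold]  S*(0)=-

price = 9.8238
boundary = - 99.6862 92.9070 99.6862 106.9600 99.6862 106.9600
tree:
9.8238
16.5738 5.3082
23.3530 9.5590 2.4426
29.6712 16.5738 4.8501 0.8056
35.5597 23.3530 9.3000 1.8326 0.1013
41.0477 29.6712 16.5738 4.1433 0.2485 0.0000
46.1626 35.5597 23.3530 9.3000 0.6096 0.0000 0.0000
50.9295 41.0477 29.6712 16.5738 1.4954 0.0000 0.0000 0.0000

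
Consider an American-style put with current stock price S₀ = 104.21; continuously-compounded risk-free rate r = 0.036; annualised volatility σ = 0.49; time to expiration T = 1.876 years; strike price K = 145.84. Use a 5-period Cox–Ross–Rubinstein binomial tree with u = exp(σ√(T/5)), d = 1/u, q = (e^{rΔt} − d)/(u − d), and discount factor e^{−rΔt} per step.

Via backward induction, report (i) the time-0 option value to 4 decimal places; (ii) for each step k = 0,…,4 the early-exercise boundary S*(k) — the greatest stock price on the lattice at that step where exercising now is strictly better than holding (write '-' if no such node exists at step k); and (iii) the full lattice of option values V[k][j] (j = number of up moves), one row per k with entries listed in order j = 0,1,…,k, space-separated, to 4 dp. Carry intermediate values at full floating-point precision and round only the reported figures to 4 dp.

Δt=0.37520, u=1.35005, d=0.74071, q=0.44784, disc=e^(-rΔt)=0.98658
k=5 terminal: V=max(K-S,0) → 122.6042 103.4895 68.6503 5.1512 0.0000 0.0000
k=4: j=0 S=31.3696 intr=114.4704 cont=112.5138 V=114.4704[EX]; j=1 S=57.1754 intr=88.6646 cont=86.7080 V=88.6646[EX]; j=2 S=104.2100 intr=41.6300 cont=39.6734 V=41.6300[EX]; j=3 S=189.9371 intr=0.0000 cont=2.8061 V=2.8061[hold]; j=4 S=346.1867 intr=0.0000 cont=0.0000 V=0.0000[hold]  S*(4)=104.2100
k=3: j=0 S=42.3505 intr=103.4895 cont=101.5328 V=103.4895[EX]; j=1 S=77.1897 intr=68.6503 cont=66.6937 V=68.6503[EX]; j=2 S=140.6888 intr=5.1512 cont=23.9179 V=23.9179[hold]; j=3 S=256.4248 intr=0.0000 cont=1.5286 V=1.5286[hold]  S*(3)=77.1897
k=2: j=0 S=57.1754 intr=88.6646 cont=86.7080 V=88.6646[EX]; j=1 S=104.2100 intr=41.6300 cont=47.9651 V=47.9651[hold]; j=2 S=189.9371 intr=0.0000 cont=13.7047 V=13.7047[hold]  S*(2)=57.1754
k=1: j=0 S=77.1897 intr=68.6503 cont=69.4927 V=69.4927[hold]; j=1 S=140.6888 intr=5.1512 cont=32.1842 V=32.1842[hold]  S*(1)=-
k=0: j=0 S=104.2100 intr=41.6300 cont=52.0763 V=52.0763[hold]  S*(0)=-

price = 52.0763
boundary = - - 57.1754 77.1897 104.2100
tree:
52.0763
69.4927 32.1842
88.6646 47.9651 13.7047
103.4895 68.6503 23.9179 1.5286
114.4704 88.6646 41.6300 2.8061 0.0000
122.6042 103.4895 68.6503 5.1512 0.0000 0.0000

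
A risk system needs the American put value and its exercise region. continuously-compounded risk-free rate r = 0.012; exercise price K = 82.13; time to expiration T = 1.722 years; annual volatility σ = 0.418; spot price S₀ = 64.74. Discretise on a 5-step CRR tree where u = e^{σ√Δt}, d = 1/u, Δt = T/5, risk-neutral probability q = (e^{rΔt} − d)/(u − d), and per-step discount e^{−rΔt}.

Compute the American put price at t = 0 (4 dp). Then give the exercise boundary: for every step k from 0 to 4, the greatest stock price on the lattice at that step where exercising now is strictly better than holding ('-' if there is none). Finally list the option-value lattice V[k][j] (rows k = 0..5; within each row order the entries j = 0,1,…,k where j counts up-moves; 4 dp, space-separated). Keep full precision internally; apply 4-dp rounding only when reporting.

Δt=0.34440, u=1.27801, d=0.78247, q=0.44734, disc=e^(-rΔt)=0.99588
k=5 terminal: V=max(K-S,0) → 63.1412 51.1153 31.4732 0.0000 0.0000 0.0000
k=4: j=0 S=24.2679 intr=57.8621 cont=57.5233 V=57.8621[EX]; j=1 S=39.6372 intr=42.4928 cont=42.1541 V=42.4928[EX]; j=2 S=64.7400 intr=17.3900 cont=17.3224 V=17.3900[EX]; j=3 S=105.7408 intr=0.0000 cont=0.0000 V=0.0000[hold]; j=4 S=172.7080 intr=0.0000 cont=0.0000 V=0.0000[hold]  S*(4)=64.7400
k=3: j=0 S=31.0147 intr=51.1153 cont=50.7766 V=51.1153[EX]; j=1 S=50.6568 intr=31.4732 cont=31.1345 V=31.4732[EX]; j=2 S=82.7385 intr=0.0000 cont=9.5712 V=9.5712[hold]; j=3 S=135.1380 intr=0.0000 cont=0.0000 V=0.0000[hold]  S*(3)=50.6568
k=2: j=0 S=39.6372 intr=42.4928 cont=42.1541 V=42.4928[EX]; j=1 S=64.7400 intr=17.3900 cont=21.5862 V=21.5862[hold]; j=2 S=105.7408 intr=0.0000 cont=5.2678 V=5.2678[hold]  S*(2)=39.6372
k=1: j=0 S=50.6568 intr=31.4732 cont=33.0039 V=33.0039[hold]; j=1 S=82.7385 intr=0.0000 cont=14.2275 V=14.2275[hold]  S*(1)=-
k=0: j=0 S=64.7400 intr=17.3900 cont=24.5030 V=24.5030[hold]  S*(0)=-

price = 24.5030
boundary = - - 39.6372 50.6568 64.7400
tree:
24.5030
33.0039 14.2275
42.4928 21.5862 5.2678
51.1153 31.4732 9.5712 0.0000
57.8621 42.4928 17.3900 0.0000 0.0000
63.1412 51.1153 31.4732 0.0000 0.0000 0.0000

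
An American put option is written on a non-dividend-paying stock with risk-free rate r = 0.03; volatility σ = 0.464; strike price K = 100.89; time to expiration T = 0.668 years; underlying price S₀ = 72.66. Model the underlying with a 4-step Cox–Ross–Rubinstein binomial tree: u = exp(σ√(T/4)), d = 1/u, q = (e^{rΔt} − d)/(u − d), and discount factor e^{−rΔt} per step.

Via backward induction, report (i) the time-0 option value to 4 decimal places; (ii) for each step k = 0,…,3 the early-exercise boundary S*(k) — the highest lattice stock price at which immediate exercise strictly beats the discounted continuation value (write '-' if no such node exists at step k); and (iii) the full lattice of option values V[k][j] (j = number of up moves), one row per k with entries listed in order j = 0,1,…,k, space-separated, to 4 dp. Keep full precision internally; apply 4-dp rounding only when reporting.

price = 30.4373
boundary = - 60.1099 49.7275 60.1099
tree:
30.4373
40.7801 18.9088
51.1625 28.6264 7.9726
59.7516 40.7801 15.0022 0.0000
66.8572 51.1625 28.2300 0.0000 0.0000

params: Δt=0.16700 u=1.20879 d=0.82728 q=0.46590 e^(-rΔt)=0.99500
t_4 payoffs: 66.8572 51.1625 28.2300 0.0000 0.0000
t_3: node(3,0) S=41.1384 payoff=59.7516 vs cont=59.2474 → 59.7516 [stop]  node(3,1) S=60.1099 payoff=40.7801 vs cont=40.2759 → 40.7801 [stop]  node(3,2) S=87.8304 payoff=13.0596 vs cont=15.0022 → 15.0022 [wait]  node(3,3) S=128.3346 payoff=0.0000 vs cont=0.0000 → 0.0000 [wait]  ⇒ S*(3)=60.1099
t_2: node(2,0) S=49.7275 payoff=51.1625 vs cont=50.6583 → 51.1625 [stop]  node(2,1) S=72.6600 payoff=28.2300 vs cont=28.6264 → 28.6264 [wait]  node(2,2) S=106.1681 payoff=0.0000 vs cont=7.9726 → 7.9726 [wait]  ⇒ S*(2)=49.7275
t_1: node(1,0) S=60.1099 payoff=40.7801 vs cont=40.4596 → 40.7801 [stop]  node(1,1) S=87.8304 payoff=13.0596 vs cont=18.9088 → 18.9088 [wait]  ⇒ S*(1)=60.1099
t_0: node(0,0) S=72.6600 payoff=28.2300 vs cont=30.4373 → 30.4373 [wait]  ⇒ S*(0)=-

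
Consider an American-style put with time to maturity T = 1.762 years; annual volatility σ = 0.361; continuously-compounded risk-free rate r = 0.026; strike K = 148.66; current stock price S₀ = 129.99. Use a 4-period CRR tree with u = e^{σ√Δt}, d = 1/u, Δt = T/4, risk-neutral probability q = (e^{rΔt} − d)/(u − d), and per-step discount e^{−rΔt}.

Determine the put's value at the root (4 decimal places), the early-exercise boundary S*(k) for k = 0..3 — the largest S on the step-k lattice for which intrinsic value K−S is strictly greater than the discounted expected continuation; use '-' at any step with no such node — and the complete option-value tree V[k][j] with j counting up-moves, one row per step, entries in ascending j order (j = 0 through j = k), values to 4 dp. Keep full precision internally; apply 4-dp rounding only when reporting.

Δt=0.44050, u=1.27074, d=0.78695, q=0.46420, disc=e^(-rΔt)=0.98861
k=4 terminal: V=max(K-S,0) → 98.8073 68.1594 18.6700 0.0000 0.0000
k=3: j=0 S=63.3496 intr=85.3104 cont=83.6175 V=85.3104[EX]; j=1 S=102.2950 intr=46.3650 cont=44.6721 V=46.3650[EX]; j=2 S=165.1830 intr=0.0000 cont=9.8896 V=9.8896[hold]; j=3 S=266.7326 intr=0.0000 cont=0.0000 V=0.0000[hold]  S*(3)=102.2950
k=2: j=0 S=80.5006 intr=68.1594 cont=66.4665 V=68.1594[EX]; j=1 S=129.9900 intr=18.6700 cont=29.0981 V=29.0981[hold]; j=2 S=209.9040 intr=0.0000 cont=5.2385 V=5.2385[hold]  S*(2)=80.5006
k=1: j=0 S=102.2950 intr=46.3650 cont=49.4576 V=49.4576[hold]; j=1 S=165.1830 intr=0.0000 cont=17.8173 V=17.8173[hold]  S*(1)=-
k=0: j=0 S=129.9900 intr=18.6700 cont=34.3744 V=34.3744[hold]  S*(0)=-

price = 34.3744
boundary = - - 80.5006 102.2950
tree:
34.3744
49.4576 17.8173
68.1594 29.0981 5.2385
85.3104 46.3650 9.8896 0.0000
98.8073 68.1594 18.6700 0.0000 0.0000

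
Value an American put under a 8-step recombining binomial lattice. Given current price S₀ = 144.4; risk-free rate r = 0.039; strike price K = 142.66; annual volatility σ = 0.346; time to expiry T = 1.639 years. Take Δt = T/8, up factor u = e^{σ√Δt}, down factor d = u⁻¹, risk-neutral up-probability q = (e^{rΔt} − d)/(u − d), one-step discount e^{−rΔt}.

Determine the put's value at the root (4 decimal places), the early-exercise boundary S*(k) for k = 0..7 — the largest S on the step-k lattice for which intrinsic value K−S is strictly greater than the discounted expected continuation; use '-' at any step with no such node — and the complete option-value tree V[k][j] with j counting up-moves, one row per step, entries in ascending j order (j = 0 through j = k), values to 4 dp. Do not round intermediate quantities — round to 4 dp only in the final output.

params: Δt=0.20488 u=1.16954 d=0.85504 q=0.48643 e^(-rΔt)=0.99204
t_8 payoffs: 101.4078 86.2343 65.4796 37.0908 0.0000 0.0000 0.0000 0.0000 0.0000
t_7: node(7,0) S=48.2461 payoff=94.4139 vs cont=93.2786 → 94.4139 [stop]  node(7,1) S=65.9921 payoff=76.6679 vs cont=75.5326 → 76.6679 [stop]  node(7,2) S=90.2656 payoff=52.3944 vs cont=51.2591 → 52.3944 [stop]  node(7,3) S=123.4674 payoff=19.1926 vs cont=18.8970 → 19.1926 [stop]  node(7,4) S=168.8816 payoff=0.0000 vs cont=0.0000 → 0.0000 [wait]  node(7,5) S=231.0002 payoff=0.0000 vs cont=0.0000 → 0.0000 [wait]  node(7,6) S=315.9674 payoff=0.0000 vs cont=0.0000 → 0.0000 [wait]  node(7,7) S=432.1877 payoff=0.0000 vs cont=0.0000 → 0.0000 [wait]  ⇒ S*(7)=123.4674
t_6: node(6,0) S=56.4257 payoff=86.2343 vs cont=85.0990 → 86.2343 [stop]  node(6,1) S=77.1804 payoff=65.4796 vs cont=64.3443 → 65.4796 [stop]  node(6,2) S=105.5692 payoff=37.0908 vs cont=35.9555 → 37.0908 [stop]  node(6,3) S=144.4000 payoff=0.0000 vs cont=9.7782 → 9.7782 [wait]  node(6,4) S=197.5137 payoff=0.0000 vs cont=0.0000 → 0.0000 [wait]  node(6,5) S=270.1639 payoff=0.0000 vs cont=0.0000 → 0.0000 [wait]  node(6,6) S=369.5365 payoff=0.0000 vs cont=0.0000 → 0.0000 [wait]  ⇒ S*(6)=105.5692
t_5: node(5,0) S=65.9921 payoff=76.6679 vs cont=75.5326 → 76.6679 [stop]  node(5,1) S=90.2656 payoff=52.3944 vs cont=51.2591 → 52.3944 [stop]  node(5,2) S=123.4674 payoff=19.1926 vs cont=23.6156 → 23.6156 [wait]  node(5,3) S=168.8816 payoff=0.0000 vs cont=4.9818 → 4.9818 [wait]  node(5,4) S=231.0002 payoff=0.0000 vs cont=0.0000 → 0.0000 [wait]  node(5,5) S=315.9674 payoff=0.0000 vs cont=0.0000 → 0.0000 [wait]  ⇒ S*(5)=90.2656
t_4: node(4,0) S=77.1804 payoff=65.4796 vs cont=64.3443 → 65.4796 [stop]  node(4,1) S=105.5692 payoff=37.0908 vs cont=38.0898 → 38.0898 [wait]  node(4,2) S=144.4000 payoff=0.0000 vs cont=14.4357 → 14.4357 [wait]  node(4,3) S=197.5137 payoff=0.0000 vs cont=2.5381 → 2.5381 [wait]  node(4,4) S=270.1639 payoff=0.0000 vs cont=0.0000 → 0.0000 [wait]  ⇒ S*(4)=77.1804
t_3: node(3,0) S=90.2656 payoff=52.3944 vs cont=51.7412 → 52.3944 [stop]  node(3,1) S=123.4674 payoff=19.1926 vs cont=26.3721 → 26.3721 [wait]  node(3,2) S=168.8816 payoff=0.0000 vs cont=8.5795 → 8.5795 [wait]  node(3,3) S=231.0002 payoff=0.0000 vs cont=1.2931 → 1.2931 [wait]  ⇒ S*(3)=90.2656
t_2: node(2,0) S=105.5692 payoff=37.0908 vs cont=39.4200 → 39.4200 [wait]  node(2,1) S=144.4000 payoff=0.0000 vs cont=17.5761 → 17.5761 [wait]  node(2,2) S=197.5137 payoff=0.0000 vs cont=4.9951 → 4.9951 [wait]  ⇒ S*(2)=-
t_1: node(1,0) S=123.4674 payoff=19.1926 vs cont=28.5652 → 28.5652 [wait]  node(1,1) S=168.8816 payoff=0.0000 vs cont=11.3651 → 11.3651 [wait]  ⇒ S*(1)=-
t_0: node(0,0) S=144.4000 payoff=0.0000 vs cont=20.0378 → 20.0378 [wait]  ⇒ S*(0)=-

price = 20.0378
boundary = - - - 90.2656 77.1804 90.2656 105.5692 123.4674
tree:
20.0378
28.5652 11.3651
39.4200 17.5761 4.9951
52.3944 26.3721 8.5795 1.2931
65.4796 38.0898 14.4357 2.5381 0.0000
76.6679 52.3944 23.6156 4.9818 0.0000 0.0000
86.2343 65.4796 37.0908 9.7782 0.0000 0.0000 0.0000
94.4139 76.6679 52.3944 19.1926 0.0000 0.0000 0.0000 0.0000
101.4078 86.2343 65.4796 37.0908 0.0000 0.0000 0.0000 0.0000 0.0000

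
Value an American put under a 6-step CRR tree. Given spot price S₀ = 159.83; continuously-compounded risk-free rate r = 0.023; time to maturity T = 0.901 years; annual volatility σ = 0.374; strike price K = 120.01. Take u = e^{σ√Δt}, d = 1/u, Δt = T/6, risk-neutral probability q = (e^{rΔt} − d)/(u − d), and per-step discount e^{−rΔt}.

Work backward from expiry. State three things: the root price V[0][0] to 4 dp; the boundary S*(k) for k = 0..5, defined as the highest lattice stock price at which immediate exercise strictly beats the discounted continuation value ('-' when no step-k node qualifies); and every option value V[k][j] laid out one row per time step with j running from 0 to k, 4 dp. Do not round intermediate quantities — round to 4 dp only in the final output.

price = 4.6757
boundary = - - - - 89.5136 103.4740
tree:
4.6757
7.7801 1.2884
12.6779 2.4391 0.0297
20.0760 4.6169 0.0568 0.0000
30.4964 8.7382 0.1087 0.0000 0.0000
42.5733 16.5360 0.2081 0.0000 0.0000 0.0000
53.0209 30.4964 0.3983 0.0000 0.0000 0.0000 0.0000

Δt=0.15017, u=1.15596, d=0.86508, q=0.47573, disc=e^(-rΔt)=0.99655
k=6 terminal: V=max(K-S,0) → 53.0209 30.4964 0.3983 0.0000 0.0000 0.0000 0.0000
k=5: j=0 S=77.4367 intr=42.5733 cont=42.1595 V=42.5733[EX]; j=1 S=103.4740 intr=16.5360 cont=16.1222 V=16.5360[EX]; j=2 S=138.2662 intr=0.0000 cont=0.2081 V=0.2081[hold]; j=3 S=184.7569 intr=0.0000 cont=0.0000 V=0.0000[hold]; j=4 S=246.8796 intr=0.0000 cont=0.0000 V=0.0000[hold]; j=5 S=329.8905 intr=0.0000 cont=0.0000 V=0.0000[hold]  S*(5)=103.4740
k=4: j=0 S=89.5136 intr=30.4964 cont=30.0826 V=30.4964[EX]; j=1 S=119.6117 intr=0.3983 cont=8.7382 V=8.7382[hold]; j=2 S=159.8300 intr=0.0000 cont=0.1087 V=0.1087[hold]; j=3 S=213.5713 intr=0.0000 cont=0.0000 V=0.0000[hold]; j=4 S=285.3826 intr=0.0000 cont=0.0000 V=0.0000[hold]  S*(4)=89.5136
k=3: j=0 S=103.4740 intr=16.5360 cont=20.0760 V=20.0760[hold]; j=1 S=138.2662 intr=0.0000 cont=4.6169 V=4.6169[hold]; j=2 S=184.7569 intr=0.0000 cont=0.0568 V=0.0568[hold]; j=3 S=246.8796 intr=0.0000 cont=0.0000 V=0.0000[hold]  S*(3)=-
k=2: j=0 S=119.6117 intr=0.3983 cont=12.6779 V=12.6779[hold]; j=1 S=159.8300 intr=0.0000 cont=2.4391 V=2.4391[hold]; j=2 S=213.5713 intr=0.0000 cont=0.0297 V=0.0297[hold]  S*(2)=-
k=1: j=0 S=138.2662 intr=0.0000 cont=7.7801 V=7.7801[hold]; j=1 S=184.7569 intr=0.0000 cont=1.2884 V=1.2884[hold]  S*(1)=-
k=0: j=0 S=159.8300 intr=0.0000 cont=4.6757 V=4.6757[hold]  S*(0)=-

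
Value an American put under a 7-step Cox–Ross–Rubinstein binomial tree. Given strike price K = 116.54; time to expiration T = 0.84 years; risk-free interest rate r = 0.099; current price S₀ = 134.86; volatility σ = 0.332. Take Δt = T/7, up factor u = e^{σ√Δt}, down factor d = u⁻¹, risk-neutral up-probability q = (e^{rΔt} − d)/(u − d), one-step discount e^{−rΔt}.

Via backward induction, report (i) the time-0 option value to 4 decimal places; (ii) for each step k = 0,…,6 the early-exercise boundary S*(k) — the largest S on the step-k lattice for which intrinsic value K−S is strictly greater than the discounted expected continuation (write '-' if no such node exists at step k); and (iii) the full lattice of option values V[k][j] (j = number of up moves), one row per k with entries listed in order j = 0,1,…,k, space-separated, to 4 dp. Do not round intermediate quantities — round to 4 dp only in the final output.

price = 4.9998
boundary = - - - - 85.1321 95.5083 85.1321
tree:
4.9998
8.3633 2.0479
13.5682 3.8095 0.4888
21.1725 6.9462 1.0372 0.0000
31.4079 12.3256 2.2010 0.0000 0.0000
40.6567 21.0317 4.6706 0.0000 0.0000 0.0000
48.9008 31.4079 9.9111 0.0000 0.0000 0.0000 0.0000
56.2492 40.6567 21.0317 0.0000 0.0000 0.0000 0.0000 0.0000

Δt=0.12000, u=1.12188, d=0.89136, q=0.52312, disc=e^(-rΔt)=0.98819
k=7 terminal: V=max(K-S,0) → 56.2492 40.6567 21.0317 0.0000 0.0000 0.0000 0.0000 0.0000
k=6: j=0 S=67.6392 intr=48.9008 cont=47.5245 V=48.9008[EX]; j=1 S=85.1321 intr=31.4079 cont=30.0316 V=31.4079[EX]; j=2 S=107.1491 intr=9.3909 cont=9.9111 V=9.9111[hold]; j=3 S=134.8600 intr=0.0000 cont=0.0000 V=0.0000[hold]; j=4 S=169.7376 intr=0.0000 cont=0.0000 V=0.0000[hold]; j=5 S=213.6352 intr=0.0000 cont=0.0000 V=0.0000[hold]; j=6 S=268.8857 intr=0.0000 cont=0.0000 V=0.0000[hold]  S*(6)=85.1321
k=5: j=0 S=75.8833 intr=40.6567 cont=39.2804 V=40.6567[EX]; j=1 S=95.5083 intr=21.0317 cont=19.9243 V=21.0317[EX]; j=2 S=120.2087 intr=0.0000 cont=4.6706 V=4.6706[hold]; j=3 S=151.2971 intr=0.0000 cont=0.0000 V=0.0000[hold]; j=4 S=190.4256 intr=0.0000 cont=0.0000 V=0.0000[hold]; j=5 S=239.6736 intr=0.0000 cont=0.0000 V=0.0000[hold]  S*(5)=95.5083
k=4: j=0 S=85.1321 intr=31.4079 cont=30.0316 V=31.4079[EX]; j=1 S=107.1491 intr=9.3909 cont=12.3256 V=12.3256[hold]; j=2 S=134.8600 intr=0.0000 cont=2.2010 V=2.2010[hold]; j=3 S=169.7376 intr=0.0000 cont=0.0000 V=0.0000[hold]; j=4 S=213.6352 intr=0.0000 cont=0.0000 V=0.0000[hold]  S*(4)=85.1321
k=3: j=0 S=95.5083 intr=21.0317 cont=21.1725 V=21.1725[hold]; j=1 S=120.2087 intr=0.0000 cont=6.9462 V=6.9462[hold]; j=2 S=151.2971 intr=0.0000 cont=1.0372 V=1.0372[hold]; j=3 S=190.4256 intr=0.0000 cont=0.0000 V=0.0000[hold]  S*(3)=-
k=2: j=0 S=107.1491 intr=9.3909 cont=13.5682 V=13.5682[hold]; j=1 S=134.8600 intr=0.0000 cont=3.8095 V=3.8095[hold]; j=2 S=169.7376 intr=0.0000 cont=0.4888 V=0.4888[hold]  S*(2)=-
k=1: j=0 S=120.2087 intr=0.0000 cont=8.3633 V=8.3633[hold]; j=1 S=151.2971 intr=0.0000 cont=2.0479 V=2.0479[hold]  S*(1)=-
k=0: j=0 S=134.8600 intr=0.0000 cont=4.9998 V=4.9998[hold]  S*(0)=-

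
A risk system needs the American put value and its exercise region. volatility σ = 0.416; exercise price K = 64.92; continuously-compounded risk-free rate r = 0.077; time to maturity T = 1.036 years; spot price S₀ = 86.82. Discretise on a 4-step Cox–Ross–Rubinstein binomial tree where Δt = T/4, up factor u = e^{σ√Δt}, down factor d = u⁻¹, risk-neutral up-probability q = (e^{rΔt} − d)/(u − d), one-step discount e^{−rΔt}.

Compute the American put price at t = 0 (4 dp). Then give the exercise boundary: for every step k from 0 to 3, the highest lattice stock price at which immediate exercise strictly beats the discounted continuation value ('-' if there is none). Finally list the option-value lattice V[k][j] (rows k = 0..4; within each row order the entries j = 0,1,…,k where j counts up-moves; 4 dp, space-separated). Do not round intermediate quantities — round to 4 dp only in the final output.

price = 3.7297
boundary = - - - 46.0029
tree:
3.7297
6.5662 0.9819
11.3124 1.9816 0.0000
18.9171 3.9990 0.0000 0.0000
27.6945 8.0701 0.0000 0.0000 0.0000

params: Δt=0.25900 u=1.23579 d=0.80920 q=0.49449 e^(-rΔt)=0.98025
t_4 payoffs: 27.6945 8.0701 0.0000 0.0000 0.0000
t_3: node(3,0) S=46.0029 payoff=18.9171 vs cont=17.6352 → 18.9171 [stop]  node(3,1) S=70.2546 payoff=0.0000 vs cont=3.9990 → 3.9990 [wait]  node(3,2) S=107.2913 payoff=0.0000 vs cont=0.0000 → 0.0000 [wait]  node(3,3) S=163.8530 payoff=0.0000 vs cont=0.0000 → 0.0000 [wait]  ⇒ S*(3)=46.0029
t_2: node(2,0) S=56.8499 payoff=8.0701 vs cont=11.3124 → 11.3124 [wait]  node(2,1) S=86.8200 payoff=0.0000 vs cont=1.9816 → 1.9816 [wait]  node(2,2) S=132.5896 payoff=0.0000 vs cont=0.0000 → 0.0000 [wait]  ⇒ S*(2)=-
t_1: node(1,0) S=70.2546 payoff=0.0000 vs cont=6.5662 → 6.5662 [wait]  node(1,1) S=107.2913 payoff=0.0000 vs cont=0.9819 → 0.9819 [wait]  ⇒ S*(1)=-
t_0: node(0,0) S=86.8200 payoff=0.0000 vs cont=3.7297 → 3.7297 [wait]  ⇒ S*(0)=-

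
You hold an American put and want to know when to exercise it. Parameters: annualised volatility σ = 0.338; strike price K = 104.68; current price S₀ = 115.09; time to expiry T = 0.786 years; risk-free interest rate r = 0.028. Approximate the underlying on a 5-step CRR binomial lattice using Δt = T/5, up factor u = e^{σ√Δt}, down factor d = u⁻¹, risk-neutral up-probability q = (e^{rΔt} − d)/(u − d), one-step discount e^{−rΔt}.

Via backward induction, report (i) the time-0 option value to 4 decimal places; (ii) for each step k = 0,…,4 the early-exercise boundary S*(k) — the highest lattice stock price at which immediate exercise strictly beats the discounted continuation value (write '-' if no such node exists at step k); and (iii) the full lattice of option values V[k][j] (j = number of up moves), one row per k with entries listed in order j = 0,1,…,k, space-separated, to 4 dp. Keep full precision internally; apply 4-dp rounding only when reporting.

price = 7.8148
boundary = - - - 76.9903 88.0312
tree:
7.8148
12.3199 3.0630
18.8538 5.4374 0.5490
27.6897 9.5665 1.0665 0.0000
37.3459 16.6488 2.0718 0.0000 0.0000
45.7909 27.6897 4.0246 0.0000 0.0000 0.0000

Δt=0.15720, u=1.14341, d=0.87458, q=0.48296, disc=e^(-rΔt)=0.99561
k=5 terminal: V=max(K-S,0) → 45.7909 27.6897 4.0246 0.0000 0.0000 0.0000
k=4: j=0 S=67.3341 intr=37.3459 cont=36.8861 V=37.3459[EX]; j=1 S=88.0312 intr=16.6488 cont=16.1891 V=16.6488[EX]; j=2 S=115.0900 intr=0.0000 cont=2.0718 V=2.0718[hold]; j=3 S=150.4661 intr=0.0000 cont=0.0000 V=0.0000[hold]; j=4 S=196.7161 intr=0.0000 cont=0.0000 V=0.0000[hold]  S*(4)=88.0312
k=3: j=0 S=76.9903 intr=27.6897 cont=27.2300 V=27.6897[EX]; j=1 S=100.6554 intr=4.0246 cont=9.5665 V=9.5665[hold]; j=2 S=131.5946 intr=0.0000 cont=1.0665 V=1.0665[hold]; j=3 S=172.0439 intr=0.0000 cont=0.0000 V=0.0000[hold]  S*(3)=76.9903
k=2: j=0 S=88.0312 intr=16.6488 cont=18.8538 V=18.8538[hold]; j=1 S=115.0900 intr=0.0000 cont=5.4374 V=5.4374[hold]; j=2 S=150.4661 intr=0.0000 cont=0.5490 V=0.5490[hold]  S*(2)=-
k=1: j=0 S=100.6554 intr=4.0246 cont=12.3199 V=12.3199[hold]; j=1 S=131.5946 intr=0.0000 cont=3.0630 V=3.0630[hold]  S*(1)=-
k=0: j=0 S=115.0900 intr=0.0000 cont=7.8148 V=7.8148[hold]  S*(0)=-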